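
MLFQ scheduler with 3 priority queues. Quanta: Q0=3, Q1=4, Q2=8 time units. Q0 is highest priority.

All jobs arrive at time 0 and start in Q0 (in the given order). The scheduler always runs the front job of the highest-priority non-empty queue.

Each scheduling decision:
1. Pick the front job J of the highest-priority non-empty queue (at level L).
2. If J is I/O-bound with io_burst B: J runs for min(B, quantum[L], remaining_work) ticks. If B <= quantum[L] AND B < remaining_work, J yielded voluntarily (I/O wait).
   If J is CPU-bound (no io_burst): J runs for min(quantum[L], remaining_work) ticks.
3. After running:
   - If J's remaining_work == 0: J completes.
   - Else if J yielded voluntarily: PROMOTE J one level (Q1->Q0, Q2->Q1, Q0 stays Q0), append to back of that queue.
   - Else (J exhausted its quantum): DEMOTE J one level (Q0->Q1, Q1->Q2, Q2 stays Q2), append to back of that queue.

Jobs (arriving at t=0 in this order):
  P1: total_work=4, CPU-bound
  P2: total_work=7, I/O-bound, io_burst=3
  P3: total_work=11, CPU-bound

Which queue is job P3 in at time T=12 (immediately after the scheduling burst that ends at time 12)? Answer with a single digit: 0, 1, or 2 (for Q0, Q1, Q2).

Answer: 1

Derivation:
t=0-3: P1@Q0 runs 3, rem=1, quantum used, demote→Q1. Q0=[P2,P3] Q1=[P1] Q2=[]
t=3-6: P2@Q0 runs 3, rem=4, I/O yield, promote→Q0. Q0=[P3,P2] Q1=[P1] Q2=[]
t=6-9: P3@Q0 runs 3, rem=8, quantum used, demote→Q1. Q0=[P2] Q1=[P1,P3] Q2=[]
t=9-12: P2@Q0 runs 3, rem=1, I/O yield, promote→Q0. Q0=[P2] Q1=[P1,P3] Q2=[]
t=12-13: P2@Q0 runs 1, rem=0, completes. Q0=[] Q1=[P1,P3] Q2=[]
t=13-14: P1@Q1 runs 1, rem=0, completes. Q0=[] Q1=[P3] Q2=[]
t=14-18: P3@Q1 runs 4, rem=4, quantum used, demote→Q2. Q0=[] Q1=[] Q2=[P3]
t=18-22: P3@Q2 runs 4, rem=0, completes. Q0=[] Q1=[] Q2=[]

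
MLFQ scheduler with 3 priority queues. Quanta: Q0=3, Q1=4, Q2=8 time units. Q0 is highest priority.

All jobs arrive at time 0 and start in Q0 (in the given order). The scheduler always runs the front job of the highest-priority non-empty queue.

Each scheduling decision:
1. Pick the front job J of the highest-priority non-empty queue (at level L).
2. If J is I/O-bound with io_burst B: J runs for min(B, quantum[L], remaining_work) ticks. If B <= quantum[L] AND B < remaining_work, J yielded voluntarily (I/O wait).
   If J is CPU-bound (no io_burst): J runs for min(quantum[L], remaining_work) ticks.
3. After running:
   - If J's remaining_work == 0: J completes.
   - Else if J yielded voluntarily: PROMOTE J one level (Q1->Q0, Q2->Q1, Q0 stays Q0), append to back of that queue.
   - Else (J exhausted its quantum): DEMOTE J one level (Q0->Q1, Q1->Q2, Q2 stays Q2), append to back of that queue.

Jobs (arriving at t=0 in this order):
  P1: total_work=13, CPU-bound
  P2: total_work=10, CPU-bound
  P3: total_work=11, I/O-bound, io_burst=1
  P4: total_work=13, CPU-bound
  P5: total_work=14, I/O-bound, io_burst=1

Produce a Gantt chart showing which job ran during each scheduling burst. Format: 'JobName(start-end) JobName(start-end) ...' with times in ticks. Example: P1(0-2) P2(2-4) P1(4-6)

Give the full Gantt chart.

t=0-3: P1@Q0 runs 3, rem=10, quantum used, demote→Q1. Q0=[P2,P3,P4,P5] Q1=[P1] Q2=[]
t=3-6: P2@Q0 runs 3, rem=7, quantum used, demote→Q1. Q0=[P3,P4,P5] Q1=[P1,P2] Q2=[]
t=6-7: P3@Q0 runs 1, rem=10, I/O yield, promote→Q0. Q0=[P4,P5,P3] Q1=[P1,P2] Q2=[]
t=7-10: P4@Q0 runs 3, rem=10, quantum used, demote→Q1. Q0=[P5,P3] Q1=[P1,P2,P4] Q2=[]
t=10-11: P5@Q0 runs 1, rem=13, I/O yield, promote→Q0. Q0=[P3,P5] Q1=[P1,P2,P4] Q2=[]
t=11-12: P3@Q0 runs 1, rem=9, I/O yield, promote→Q0. Q0=[P5,P3] Q1=[P1,P2,P4] Q2=[]
t=12-13: P5@Q0 runs 1, rem=12, I/O yield, promote→Q0. Q0=[P3,P5] Q1=[P1,P2,P4] Q2=[]
t=13-14: P3@Q0 runs 1, rem=8, I/O yield, promote→Q0. Q0=[P5,P3] Q1=[P1,P2,P4] Q2=[]
t=14-15: P5@Q0 runs 1, rem=11, I/O yield, promote→Q0. Q0=[P3,P5] Q1=[P1,P2,P4] Q2=[]
t=15-16: P3@Q0 runs 1, rem=7, I/O yield, promote→Q0. Q0=[P5,P3] Q1=[P1,P2,P4] Q2=[]
t=16-17: P5@Q0 runs 1, rem=10, I/O yield, promote→Q0. Q0=[P3,P5] Q1=[P1,P2,P4] Q2=[]
t=17-18: P3@Q0 runs 1, rem=6, I/O yield, promote→Q0. Q0=[P5,P3] Q1=[P1,P2,P4] Q2=[]
t=18-19: P5@Q0 runs 1, rem=9, I/O yield, promote→Q0. Q0=[P3,P5] Q1=[P1,P2,P4] Q2=[]
t=19-20: P3@Q0 runs 1, rem=5, I/O yield, promote→Q0. Q0=[P5,P3] Q1=[P1,P2,P4] Q2=[]
t=20-21: P5@Q0 runs 1, rem=8, I/O yield, promote→Q0. Q0=[P3,P5] Q1=[P1,P2,P4] Q2=[]
t=21-22: P3@Q0 runs 1, rem=4, I/O yield, promote→Q0. Q0=[P5,P3] Q1=[P1,P2,P4] Q2=[]
t=22-23: P5@Q0 runs 1, rem=7, I/O yield, promote→Q0. Q0=[P3,P5] Q1=[P1,P2,P4] Q2=[]
t=23-24: P3@Q0 runs 1, rem=3, I/O yield, promote→Q0. Q0=[P5,P3] Q1=[P1,P2,P4] Q2=[]
t=24-25: P5@Q0 runs 1, rem=6, I/O yield, promote→Q0. Q0=[P3,P5] Q1=[P1,P2,P4] Q2=[]
t=25-26: P3@Q0 runs 1, rem=2, I/O yield, promote→Q0. Q0=[P5,P3] Q1=[P1,P2,P4] Q2=[]
t=26-27: P5@Q0 runs 1, rem=5, I/O yield, promote→Q0. Q0=[P3,P5] Q1=[P1,P2,P4] Q2=[]
t=27-28: P3@Q0 runs 1, rem=1, I/O yield, promote→Q0. Q0=[P5,P3] Q1=[P1,P2,P4] Q2=[]
t=28-29: P5@Q0 runs 1, rem=4, I/O yield, promote→Q0. Q0=[P3,P5] Q1=[P1,P2,P4] Q2=[]
t=29-30: P3@Q0 runs 1, rem=0, completes. Q0=[P5] Q1=[P1,P2,P4] Q2=[]
t=30-31: P5@Q0 runs 1, rem=3, I/O yield, promote→Q0. Q0=[P5] Q1=[P1,P2,P4] Q2=[]
t=31-32: P5@Q0 runs 1, rem=2, I/O yield, promote→Q0. Q0=[P5] Q1=[P1,P2,P4] Q2=[]
t=32-33: P5@Q0 runs 1, rem=1, I/O yield, promote→Q0. Q0=[P5] Q1=[P1,P2,P4] Q2=[]
t=33-34: P5@Q0 runs 1, rem=0, completes. Q0=[] Q1=[P1,P2,P4] Q2=[]
t=34-38: P1@Q1 runs 4, rem=6, quantum used, demote→Q2. Q0=[] Q1=[P2,P4] Q2=[P1]
t=38-42: P2@Q1 runs 4, rem=3, quantum used, demote→Q2. Q0=[] Q1=[P4] Q2=[P1,P2]
t=42-46: P4@Q1 runs 4, rem=6, quantum used, demote→Q2. Q0=[] Q1=[] Q2=[P1,P2,P4]
t=46-52: P1@Q2 runs 6, rem=0, completes. Q0=[] Q1=[] Q2=[P2,P4]
t=52-55: P2@Q2 runs 3, rem=0, completes. Q0=[] Q1=[] Q2=[P4]
t=55-61: P4@Q2 runs 6, rem=0, completes. Q0=[] Q1=[] Q2=[]

Answer: P1(0-3) P2(3-6) P3(6-7) P4(7-10) P5(10-11) P3(11-12) P5(12-13) P3(13-14) P5(14-15) P3(15-16) P5(16-17) P3(17-18) P5(18-19) P3(19-20) P5(20-21) P3(21-22) P5(22-23) P3(23-24) P5(24-25) P3(25-26) P5(26-27) P3(27-28) P5(28-29) P3(29-30) P5(30-31) P5(31-32) P5(32-33) P5(33-34) P1(34-38) P2(38-42) P4(42-46) P1(46-52) P2(52-55) P4(55-61)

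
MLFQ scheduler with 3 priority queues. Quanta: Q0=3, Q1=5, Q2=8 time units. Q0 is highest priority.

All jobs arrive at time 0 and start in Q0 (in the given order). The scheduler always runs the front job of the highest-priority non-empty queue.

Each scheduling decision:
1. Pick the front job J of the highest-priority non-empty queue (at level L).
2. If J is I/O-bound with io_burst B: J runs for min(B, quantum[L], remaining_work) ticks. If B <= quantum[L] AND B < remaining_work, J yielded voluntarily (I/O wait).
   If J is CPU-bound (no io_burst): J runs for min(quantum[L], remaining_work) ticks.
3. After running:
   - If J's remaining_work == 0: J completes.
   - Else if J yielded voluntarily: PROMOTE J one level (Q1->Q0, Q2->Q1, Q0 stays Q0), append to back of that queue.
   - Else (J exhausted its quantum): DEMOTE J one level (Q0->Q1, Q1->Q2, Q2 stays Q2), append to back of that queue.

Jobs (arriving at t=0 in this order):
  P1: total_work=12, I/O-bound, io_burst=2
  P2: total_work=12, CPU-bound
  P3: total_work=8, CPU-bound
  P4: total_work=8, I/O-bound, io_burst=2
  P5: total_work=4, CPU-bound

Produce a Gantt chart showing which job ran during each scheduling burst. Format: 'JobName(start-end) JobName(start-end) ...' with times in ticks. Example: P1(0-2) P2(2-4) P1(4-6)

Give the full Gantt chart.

t=0-2: P1@Q0 runs 2, rem=10, I/O yield, promote→Q0. Q0=[P2,P3,P4,P5,P1] Q1=[] Q2=[]
t=2-5: P2@Q0 runs 3, rem=9, quantum used, demote→Q1. Q0=[P3,P4,P5,P1] Q1=[P2] Q2=[]
t=5-8: P3@Q0 runs 3, rem=5, quantum used, demote→Q1. Q0=[P4,P5,P1] Q1=[P2,P3] Q2=[]
t=8-10: P4@Q0 runs 2, rem=6, I/O yield, promote→Q0. Q0=[P5,P1,P4] Q1=[P2,P3] Q2=[]
t=10-13: P5@Q0 runs 3, rem=1, quantum used, demote→Q1. Q0=[P1,P4] Q1=[P2,P3,P5] Q2=[]
t=13-15: P1@Q0 runs 2, rem=8, I/O yield, promote→Q0. Q0=[P4,P1] Q1=[P2,P3,P5] Q2=[]
t=15-17: P4@Q0 runs 2, rem=4, I/O yield, promote→Q0. Q0=[P1,P4] Q1=[P2,P3,P5] Q2=[]
t=17-19: P1@Q0 runs 2, rem=6, I/O yield, promote→Q0. Q0=[P4,P1] Q1=[P2,P3,P5] Q2=[]
t=19-21: P4@Q0 runs 2, rem=2, I/O yield, promote→Q0. Q0=[P1,P4] Q1=[P2,P3,P5] Q2=[]
t=21-23: P1@Q0 runs 2, rem=4, I/O yield, promote→Q0. Q0=[P4,P1] Q1=[P2,P3,P5] Q2=[]
t=23-25: P4@Q0 runs 2, rem=0, completes. Q0=[P1] Q1=[P2,P3,P5] Q2=[]
t=25-27: P1@Q0 runs 2, rem=2, I/O yield, promote→Q0. Q0=[P1] Q1=[P2,P3,P5] Q2=[]
t=27-29: P1@Q0 runs 2, rem=0, completes. Q0=[] Q1=[P2,P3,P5] Q2=[]
t=29-34: P2@Q1 runs 5, rem=4, quantum used, demote→Q2. Q0=[] Q1=[P3,P5] Q2=[P2]
t=34-39: P3@Q1 runs 5, rem=0, completes. Q0=[] Q1=[P5] Q2=[P2]
t=39-40: P5@Q1 runs 1, rem=0, completes. Q0=[] Q1=[] Q2=[P2]
t=40-44: P2@Q2 runs 4, rem=0, completes. Q0=[] Q1=[] Q2=[]

Answer: P1(0-2) P2(2-5) P3(5-8) P4(8-10) P5(10-13) P1(13-15) P4(15-17) P1(17-19) P4(19-21) P1(21-23) P4(23-25) P1(25-27) P1(27-29) P2(29-34) P3(34-39) P5(39-40) P2(40-44)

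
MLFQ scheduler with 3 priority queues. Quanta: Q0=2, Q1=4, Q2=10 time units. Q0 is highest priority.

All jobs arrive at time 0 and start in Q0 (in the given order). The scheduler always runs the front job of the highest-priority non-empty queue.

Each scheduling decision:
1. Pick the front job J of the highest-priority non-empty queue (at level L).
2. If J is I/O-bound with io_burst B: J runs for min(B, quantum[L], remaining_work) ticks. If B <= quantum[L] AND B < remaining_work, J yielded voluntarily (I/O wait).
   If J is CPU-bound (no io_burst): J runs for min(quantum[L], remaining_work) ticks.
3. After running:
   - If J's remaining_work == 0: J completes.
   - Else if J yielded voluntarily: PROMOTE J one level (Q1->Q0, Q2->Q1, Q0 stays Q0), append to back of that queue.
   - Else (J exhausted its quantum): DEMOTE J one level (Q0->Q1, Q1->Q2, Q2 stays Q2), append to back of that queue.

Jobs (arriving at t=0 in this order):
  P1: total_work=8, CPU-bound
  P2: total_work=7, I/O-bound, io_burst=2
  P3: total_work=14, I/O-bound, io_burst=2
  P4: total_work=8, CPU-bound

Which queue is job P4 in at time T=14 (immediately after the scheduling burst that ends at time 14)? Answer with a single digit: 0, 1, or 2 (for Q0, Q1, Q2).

t=0-2: P1@Q0 runs 2, rem=6, quantum used, demote→Q1. Q0=[P2,P3,P4] Q1=[P1] Q2=[]
t=2-4: P2@Q0 runs 2, rem=5, I/O yield, promote→Q0. Q0=[P3,P4,P2] Q1=[P1] Q2=[]
t=4-6: P3@Q0 runs 2, rem=12, I/O yield, promote→Q0. Q0=[P4,P2,P3] Q1=[P1] Q2=[]
t=6-8: P4@Q0 runs 2, rem=6, quantum used, demote→Q1. Q0=[P2,P3] Q1=[P1,P4] Q2=[]
t=8-10: P2@Q0 runs 2, rem=3, I/O yield, promote→Q0. Q0=[P3,P2] Q1=[P1,P4] Q2=[]
t=10-12: P3@Q0 runs 2, rem=10, I/O yield, promote→Q0. Q0=[P2,P3] Q1=[P1,P4] Q2=[]
t=12-14: P2@Q0 runs 2, rem=1, I/O yield, promote→Q0. Q0=[P3,P2] Q1=[P1,P4] Q2=[]
t=14-16: P3@Q0 runs 2, rem=8, I/O yield, promote→Q0. Q0=[P2,P3] Q1=[P1,P4] Q2=[]
t=16-17: P2@Q0 runs 1, rem=0, completes. Q0=[P3] Q1=[P1,P4] Q2=[]
t=17-19: P3@Q0 runs 2, rem=6, I/O yield, promote→Q0. Q0=[P3] Q1=[P1,P4] Q2=[]
t=19-21: P3@Q0 runs 2, rem=4, I/O yield, promote→Q0. Q0=[P3] Q1=[P1,P4] Q2=[]
t=21-23: P3@Q0 runs 2, rem=2, I/O yield, promote→Q0. Q0=[P3] Q1=[P1,P4] Q2=[]
t=23-25: P3@Q0 runs 2, rem=0, completes. Q0=[] Q1=[P1,P4] Q2=[]
t=25-29: P1@Q1 runs 4, rem=2, quantum used, demote→Q2. Q0=[] Q1=[P4] Q2=[P1]
t=29-33: P4@Q1 runs 4, rem=2, quantum used, demote→Q2. Q0=[] Q1=[] Q2=[P1,P4]
t=33-35: P1@Q2 runs 2, rem=0, completes. Q0=[] Q1=[] Q2=[P4]
t=35-37: P4@Q2 runs 2, rem=0, completes. Q0=[] Q1=[] Q2=[]

Answer: 1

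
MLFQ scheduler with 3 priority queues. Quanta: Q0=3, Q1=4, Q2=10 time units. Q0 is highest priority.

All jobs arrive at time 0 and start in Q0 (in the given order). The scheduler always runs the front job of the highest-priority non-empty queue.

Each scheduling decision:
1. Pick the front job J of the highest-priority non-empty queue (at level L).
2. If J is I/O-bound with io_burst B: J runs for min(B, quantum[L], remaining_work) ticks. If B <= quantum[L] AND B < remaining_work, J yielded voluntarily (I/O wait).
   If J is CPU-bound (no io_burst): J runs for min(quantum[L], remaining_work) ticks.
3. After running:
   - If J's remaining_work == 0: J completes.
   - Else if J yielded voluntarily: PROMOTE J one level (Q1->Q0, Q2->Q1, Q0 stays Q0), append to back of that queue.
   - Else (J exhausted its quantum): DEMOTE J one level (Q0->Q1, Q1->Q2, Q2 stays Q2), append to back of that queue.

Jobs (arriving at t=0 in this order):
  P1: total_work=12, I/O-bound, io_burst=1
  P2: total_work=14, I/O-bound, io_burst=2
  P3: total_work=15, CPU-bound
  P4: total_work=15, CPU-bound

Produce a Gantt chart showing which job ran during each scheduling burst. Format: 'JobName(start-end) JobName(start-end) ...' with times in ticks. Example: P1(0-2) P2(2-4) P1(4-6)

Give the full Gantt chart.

t=0-1: P1@Q0 runs 1, rem=11, I/O yield, promote→Q0. Q0=[P2,P3,P4,P1] Q1=[] Q2=[]
t=1-3: P2@Q0 runs 2, rem=12, I/O yield, promote→Q0. Q0=[P3,P4,P1,P2] Q1=[] Q2=[]
t=3-6: P3@Q0 runs 3, rem=12, quantum used, demote→Q1. Q0=[P4,P1,P2] Q1=[P3] Q2=[]
t=6-9: P4@Q0 runs 3, rem=12, quantum used, demote→Q1. Q0=[P1,P2] Q1=[P3,P4] Q2=[]
t=9-10: P1@Q0 runs 1, rem=10, I/O yield, promote→Q0. Q0=[P2,P1] Q1=[P3,P4] Q2=[]
t=10-12: P2@Q0 runs 2, rem=10, I/O yield, promote→Q0. Q0=[P1,P2] Q1=[P3,P4] Q2=[]
t=12-13: P1@Q0 runs 1, rem=9, I/O yield, promote→Q0. Q0=[P2,P1] Q1=[P3,P4] Q2=[]
t=13-15: P2@Q0 runs 2, rem=8, I/O yield, promote→Q0. Q0=[P1,P2] Q1=[P3,P4] Q2=[]
t=15-16: P1@Q0 runs 1, rem=8, I/O yield, promote→Q0. Q0=[P2,P1] Q1=[P3,P4] Q2=[]
t=16-18: P2@Q0 runs 2, rem=6, I/O yield, promote→Q0. Q0=[P1,P2] Q1=[P3,P4] Q2=[]
t=18-19: P1@Q0 runs 1, rem=7, I/O yield, promote→Q0. Q0=[P2,P1] Q1=[P3,P4] Q2=[]
t=19-21: P2@Q0 runs 2, rem=4, I/O yield, promote→Q0. Q0=[P1,P2] Q1=[P3,P4] Q2=[]
t=21-22: P1@Q0 runs 1, rem=6, I/O yield, promote→Q0. Q0=[P2,P1] Q1=[P3,P4] Q2=[]
t=22-24: P2@Q0 runs 2, rem=2, I/O yield, promote→Q0. Q0=[P1,P2] Q1=[P3,P4] Q2=[]
t=24-25: P1@Q0 runs 1, rem=5, I/O yield, promote→Q0. Q0=[P2,P1] Q1=[P3,P4] Q2=[]
t=25-27: P2@Q0 runs 2, rem=0, completes. Q0=[P1] Q1=[P3,P4] Q2=[]
t=27-28: P1@Q0 runs 1, rem=4, I/O yield, promote→Q0. Q0=[P1] Q1=[P3,P4] Q2=[]
t=28-29: P1@Q0 runs 1, rem=3, I/O yield, promote→Q0. Q0=[P1] Q1=[P3,P4] Q2=[]
t=29-30: P1@Q0 runs 1, rem=2, I/O yield, promote→Q0. Q0=[P1] Q1=[P3,P4] Q2=[]
t=30-31: P1@Q0 runs 1, rem=1, I/O yield, promote→Q0. Q0=[P1] Q1=[P3,P4] Q2=[]
t=31-32: P1@Q0 runs 1, rem=0, completes. Q0=[] Q1=[P3,P4] Q2=[]
t=32-36: P3@Q1 runs 4, rem=8, quantum used, demote→Q2. Q0=[] Q1=[P4] Q2=[P3]
t=36-40: P4@Q1 runs 4, rem=8, quantum used, demote→Q2. Q0=[] Q1=[] Q2=[P3,P4]
t=40-48: P3@Q2 runs 8, rem=0, completes. Q0=[] Q1=[] Q2=[P4]
t=48-56: P4@Q2 runs 8, rem=0, completes. Q0=[] Q1=[] Q2=[]

Answer: P1(0-1) P2(1-3) P3(3-6) P4(6-9) P1(9-10) P2(10-12) P1(12-13) P2(13-15) P1(15-16) P2(16-18) P1(18-19) P2(19-21) P1(21-22) P2(22-24) P1(24-25) P2(25-27) P1(27-28) P1(28-29) P1(29-30) P1(30-31) P1(31-32) P3(32-36) P4(36-40) P3(40-48) P4(48-56)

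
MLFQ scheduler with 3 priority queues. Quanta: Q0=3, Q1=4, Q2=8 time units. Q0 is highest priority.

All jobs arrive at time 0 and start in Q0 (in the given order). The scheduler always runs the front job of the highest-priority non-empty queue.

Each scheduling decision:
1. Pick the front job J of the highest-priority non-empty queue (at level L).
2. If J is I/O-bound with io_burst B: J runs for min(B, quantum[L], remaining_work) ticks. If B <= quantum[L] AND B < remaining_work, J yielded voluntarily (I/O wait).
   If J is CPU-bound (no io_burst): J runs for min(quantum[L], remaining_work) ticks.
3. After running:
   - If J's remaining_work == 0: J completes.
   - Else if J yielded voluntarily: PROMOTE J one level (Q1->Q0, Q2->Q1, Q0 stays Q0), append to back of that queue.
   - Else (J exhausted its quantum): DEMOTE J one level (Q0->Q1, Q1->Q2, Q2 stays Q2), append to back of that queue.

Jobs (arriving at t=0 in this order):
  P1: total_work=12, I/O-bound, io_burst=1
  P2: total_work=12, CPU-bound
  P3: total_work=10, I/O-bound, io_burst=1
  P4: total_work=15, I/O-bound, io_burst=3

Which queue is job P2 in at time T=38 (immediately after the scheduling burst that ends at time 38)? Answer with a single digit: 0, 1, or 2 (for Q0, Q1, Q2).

t=0-1: P1@Q0 runs 1, rem=11, I/O yield, promote→Q0. Q0=[P2,P3,P4,P1] Q1=[] Q2=[]
t=1-4: P2@Q0 runs 3, rem=9, quantum used, demote→Q1. Q0=[P3,P4,P1] Q1=[P2] Q2=[]
t=4-5: P3@Q0 runs 1, rem=9, I/O yield, promote→Q0. Q0=[P4,P1,P3] Q1=[P2] Q2=[]
t=5-8: P4@Q0 runs 3, rem=12, I/O yield, promote→Q0. Q0=[P1,P3,P4] Q1=[P2] Q2=[]
t=8-9: P1@Q0 runs 1, rem=10, I/O yield, promote→Q0. Q0=[P3,P4,P1] Q1=[P2] Q2=[]
t=9-10: P3@Q0 runs 1, rem=8, I/O yield, promote→Q0. Q0=[P4,P1,P3] Q1=[P2] Q2=[]
t=10-13: P4@Q0 runs 3, rem=9, I/O yield, promote→Q0. Q0=[P1,P3,P4] Q1=[P2] Q2=[]
t=13-14: P1@Q0 runs 1, rem=9, I/O yield, promote→Q0. Q0=[P3,P4,P1] Q1=[P2] Q2=[]
t=14-15: P3@Q0 runs 1, rem=7, I/O yield, promote→Q0. Q0=[P4,P1,P3] Q1=[P2] Q2=[]
t=15-18: P4@Q0 runs 3, rem=6, I/O yield, promote→Q0. Q0=[P1,P3,P4] Q1=[P2] Q2=[]
t=18-19: P1@Q0 runs 1, rem=8, I/O yield, promote→Q0. Q0=[P3,P4,P1] Q1=[P2] Q2=[]
t=19-20: P3@Q0 runs 1, rem=6, I/O yield, promote→Q0. Q0=[P4,P1,P3] Q1=[P2] Q2=[]
t=20-23: P4@Q0 runs 3, rem=3, I/O yield, promote→Q0. Q0=[P1,P3,P4] Q1=[P2] Q2=[]
t=23-24: P1@Q0 runs 1, rem=7, I/O yield, promote→Q0. Q0=[P3,P4,P1] Q1=[P2] Q2=[]
t=24-25: P3@Q0 runs 1, rem=5, I/O yield, promote→Q0. Q0=[P4,P1,P3] Q1=[P2] Q2=[]
t=25-28: P4@Q0 runs 3, rem=0, completes. Q0=[P1,P3] Q1=[P2] Q2=[]
t=28-29: P1@Q0 runs 1, rem=6, I/O yield, promote→Q0. Q0=[P3,P1] Q1=[P2] Q2=[]
t=29-30: P3@Q0 runs 1, rem=4, I/O yield, promote→Q0. Q0=[P1,P3] Q1=[P2] Q2=[]
t=30-31: P1@Q0 runs 1, rem=5, I/O yield, promote→Q0. Q0=[P3,P1] Q1=[P2] Q2=[]
t=31-32: P3@Q0 runs 1, rem=3, I/O yield, promote→Q0. Q0=[P1,P3] Q1=[P2] Q2=[]
t=32-33: P1@Q0 runs 1, rem=4, I/O yield, promote→Q0. Q0=[P3,P1] Q1=[P2] Q2=[]
t=33-34: P3@Q0 runs 1, rem=2, I/O yield, promote→Q0. Q0=[P1,P3] Q1=[P2] Q2=[]
t=34-35: P1@Q0 runs 1, rem=3, I/O yield, promote→Q0. Q0=[P3,P1] Q1=[P2] Q2=[]
t=35-36: P3@Q0 runs 1, rem=1, I/O yield, promote→Q0. Q0=[P1,P3] Q1=[P2] Q2=[]
t=36-37: P1@Q0 runs 1, rem=2, I/O yield, promote→Q0. Q0=[P3,P1] Q1=[P2] Q2=[]
t=37-38: P3@Q0 runs 1, rem=0, completes. Q0=[P1] Q1=[P2] Q2=[]
t=38-39: P1@Q0 runs 1, rem=1, I/O yield, promote→Q0. Q0=[P1] Q1=[P2] Q2=[]
t=39-40: P1@Q0 runs 1, rem=0, completes. Q0=[] Q1=[P2] Q2=[]
t=40-44: P2@Q1 runs 4, rem=5, quantum used, demote→Q2. Q0=[] Q1=[] Q2=[P2]
t=44-49: P2@Q2 runs 5, rem=0, completes. Q0=[] Q1=[] Q2=[]

Answer: 1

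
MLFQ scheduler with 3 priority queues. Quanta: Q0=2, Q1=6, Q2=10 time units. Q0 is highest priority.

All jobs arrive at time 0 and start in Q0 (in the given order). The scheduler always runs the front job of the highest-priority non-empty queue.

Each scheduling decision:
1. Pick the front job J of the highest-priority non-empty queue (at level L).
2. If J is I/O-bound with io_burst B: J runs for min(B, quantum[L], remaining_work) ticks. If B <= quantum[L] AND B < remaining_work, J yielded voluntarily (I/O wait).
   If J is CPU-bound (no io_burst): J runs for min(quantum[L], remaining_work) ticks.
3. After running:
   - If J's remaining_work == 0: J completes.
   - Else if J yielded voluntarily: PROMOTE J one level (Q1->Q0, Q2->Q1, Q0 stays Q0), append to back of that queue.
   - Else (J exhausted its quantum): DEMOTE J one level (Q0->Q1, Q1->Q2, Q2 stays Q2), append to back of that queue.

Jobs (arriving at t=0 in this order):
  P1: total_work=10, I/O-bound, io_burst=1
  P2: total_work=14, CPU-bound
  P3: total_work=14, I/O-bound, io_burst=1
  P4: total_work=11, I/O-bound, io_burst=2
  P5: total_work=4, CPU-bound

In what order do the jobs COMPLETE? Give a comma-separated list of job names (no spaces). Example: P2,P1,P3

Answer: P4,P1,P3,P5,P2

Derivation:
t=0-1: P1@Q0 runs 1, rem=9, I/O yield, promote→Q0. Q0=[P2,P3,P4,P5,P1] Q1=[] Q2=[]
t=1-3: P2@Q0 runs 2, rem=12, quantum used, demote→Q1. Q0=[P3,P4,P5,P1] Q1=[P2] Q2=[]
t=3-4: P3@Q0 runs 1, rem=13, I/O yield, promote→Q0. Q0=[P4,P5,P1,P3] Q1=[P2] Q2=[]
t=4-6: P4@Q0 runs 2, rem=9, I/O yield, promote→Q0. Q0=[P5,P1,P3,P4] Q1=[P2] Q2=[]
t=6-8: P5@Q0 runs 2, rem=2, quantum used, demote→Q1. Q0=[P1,P3,P4] Q1=[P2,P5] Q2=[]
t=8-9: P1@Q0 runs 1, rem=8, I/O yield, promote→Q0. Q0=[P3,P4,P1] Q1=[P2,P5] Q2=[]
t=9-10: P3@Q0 runs 1, rem=12, I/O yield, promote→Q0. Q0=[P4,P1,P3] Q1=[P2,P5] Q2=[]
t=10-12: P4@Q0 runs 2, rem=7, I/O yield, promote→Q0. Q0=[P1,P3,P4] Q1=[P2,P5] Q2=[]
t=12-13: P1@Q0 runs 1, rem=7, I/O yield, promote→Q0. Q0=[P3,P4,P1] Q1=[P2,P5] Q2=[]
t=13-14: P3@Q0 runs 1, rem=11, I/O yield, promote→Q0. Q0=[P4,P1,P3] Q1=[P2,P5] Q2=[]
t=14-16: P4@Q0 runs 2, rem=5, I/O yield, promote→Q0. Q0=[P1,P3,P4] Q1=[P2,P5] Q2=[]
t=16-17: P1@Q0 runs 1, rem=6, I/O yield, promote→Q0. Q0=[P3,P4,P1] Q1=[P2,P5] Q2=[]
t=17-18: P3@Q0 runs 1, rem=10, I/O yield, promote→Q0. Q0=[P4,P1,P3] Q1=[P2,P5] Q2=[]
t=18-20: P4@Q0 runs 2, rem=3, I/O yield, promote→Q0. Q0=[P1,P3,P4] Q1=[P2,P5] Q2=[]
t=20-21: P1@Q0 runs 1, rem=5, I/O yield, promote→Q0. Q0=[P3,P4,P1] Q1=[P2,P5] Q2=[]
t=21-22: P3@Q0 runs 1, rem=9, I/O yield, promote→Q0. Q0=[P4,P1,P3] Q1=[P2,P5] Q2=[]
t=22-24: P4@Q0 runs 2, rem=1, I/O yield, promote→Q0. Q0=[P1,P3,P4] Q1=[P2,P5] Q2=[]
t=24-25: P1@Q0 runs 1, rem=4, I/O yield, promote→Q0. Q0=[P3,P4,P1] Q1=[P2,P5] Q2=[]
t=25-26: P3@Q0 runs 1, rem=8, I/O yield, promote→Q0. Q0=[P4,P1,P3] Q1=[P2,P5] Q2=[]
t=26-27: P4@Q0 runs 1, rem=0, completes. Q0=[P1,P3] Q1=[P2,P5] Q2=[]
t=27-28: P1@Q0 runs 1, rem=3, I/O yield, promote→Q0. Q0=[P3,P1] Q1=[P2,P5] Q2=[]
t=28-29: P3@Q0 runs 1, rem=7, I/O yield, promote→Q0. Q0=[P1,P3] Q1=[P2,P5] Q2=[]
t=29-30: P1@Q0 runs 1, rem=2, I/O yield, promote→Q0. Q0=[P3,P1] Q1=[P2,P5] Q2=[]
t=30-31: P3@Q0 runs 1, rem=6, I/O yield, promote→Q0. Q0=[P1,P3] Q1=[P2,P5] Q2=[]
t=31-32: P1@Q0 runs 1, rem=1, I/O yield, promote→Q0. Q0=[P3,P1] Q1=[P2,P5] Q2=[]
t=32-33: P3@Q0 runs 1, rem=5, I/O yield, promote→Q0. Q0=[P1,P3] Q1=[P2,P5] Q2=[]
t=33-34: P1@Q0 runs 1, rem=0, completes. Q0=[P3] Q1=[P2,P5] Q2=[]
t=34-35: P3@Q0 runs 1, rem=4, I/O yield, promote→Q0. Q0=[P3] Q1=[P2,P5] Q2=[]
t=35-36: P3@Q0 runs 1, rem=3, I/O yield, promote→Q0. Q0=[P3] Q1=[P2,P5] Q2=[]
t=36-37: P3@Q0 runs 1, rem=2, I/O yield, promote→Q0. Q0=[P3] Q1=[P2,P5] Q2=[]
t=37-38: P3@Q0 runs 1, rem=1, I/O yield, promote→Q0. Q0=[P3] Q1=[P2,P5] Q2=[]
t=38-39: P3@Q0 runs 1, rem=0, completes. Q0=[] Q1=[P2,P5] Q2=[]
t=39-45: P2@Q1 runs 6, rem=6, quantum used, demote→Q2. Q0=[] Q1=[P5] Q2=[P2]
t=45-47: P5@Q1 runs 2, rem=0, completes. Q0=[] Q1=[] Q2=[P2]
t=47-53: P2@Q2 runs 6, rem=0, completes. Q0=[] Q1=[] Q2=[]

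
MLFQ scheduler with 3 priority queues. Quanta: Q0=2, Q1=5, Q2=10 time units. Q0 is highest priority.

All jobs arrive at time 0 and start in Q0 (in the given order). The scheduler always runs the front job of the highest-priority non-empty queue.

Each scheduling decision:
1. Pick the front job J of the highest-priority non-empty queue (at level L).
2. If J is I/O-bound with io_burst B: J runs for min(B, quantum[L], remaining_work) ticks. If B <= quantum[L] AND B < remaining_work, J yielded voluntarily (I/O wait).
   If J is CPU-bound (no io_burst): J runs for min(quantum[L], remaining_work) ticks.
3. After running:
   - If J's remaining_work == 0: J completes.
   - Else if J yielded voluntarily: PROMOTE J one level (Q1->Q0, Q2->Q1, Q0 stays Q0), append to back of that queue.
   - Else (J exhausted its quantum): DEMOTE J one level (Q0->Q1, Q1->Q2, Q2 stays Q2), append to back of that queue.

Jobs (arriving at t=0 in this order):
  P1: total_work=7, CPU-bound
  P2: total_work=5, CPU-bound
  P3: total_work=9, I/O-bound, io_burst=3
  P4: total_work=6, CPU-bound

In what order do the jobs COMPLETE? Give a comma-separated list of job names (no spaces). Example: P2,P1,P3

t=0-2: P1@Q0 runs 2, rem=5, quantum used, demote→Q1. Q0=[P2,P3,P4] Q1=[P1] Q2=[]
t=2-4: P2@Q0 runs 2, rem=3, quantum used, demote→Q1. Q0=[P3,P4] Q1=[P1,P2] Q2=[]
t=4-6: P3@Q0 runs 2, rem=7, quantum used, demote→Q1. Q0=[P4] Q1=[P1,P2,P3] Q2=[]
t=6-8: P4@Q0 runs 2, rem=4, quantum used, demote→Q1. Q0=[] Q1=[P1,P2,P3,P4] Q2=[]
t=8-13: P1@Q1 runs 5, rem=0, completes. Q0=[] Q1=[P2,P3,P4] Q2=[]
t=13-16: P2@Q1 runs 3, rem=0, completes. Q0=[] Q1=[P3,P4] Q2=[]
t=16-19: P3@Q1 runs 3, rem=4, I/O yield, promote→Q0. Q0=[P3] Q1=[P4] Q2=[]
t=19-21: P3@Q0 runs 2, rem=2, quantum used, demote→Q1. Q0=[] Q1=[P4,P3] Q2=[]
t=21-25: P4@Q1 runs 4, rem=0, completes. Q0=[] Q1=[P3] Q2=[]
t=25-27: P3@Q1 runs 2, rem=0, completes. Q0=[] Q1=[] Q2=[]

Answer: P1,P2,P4,P3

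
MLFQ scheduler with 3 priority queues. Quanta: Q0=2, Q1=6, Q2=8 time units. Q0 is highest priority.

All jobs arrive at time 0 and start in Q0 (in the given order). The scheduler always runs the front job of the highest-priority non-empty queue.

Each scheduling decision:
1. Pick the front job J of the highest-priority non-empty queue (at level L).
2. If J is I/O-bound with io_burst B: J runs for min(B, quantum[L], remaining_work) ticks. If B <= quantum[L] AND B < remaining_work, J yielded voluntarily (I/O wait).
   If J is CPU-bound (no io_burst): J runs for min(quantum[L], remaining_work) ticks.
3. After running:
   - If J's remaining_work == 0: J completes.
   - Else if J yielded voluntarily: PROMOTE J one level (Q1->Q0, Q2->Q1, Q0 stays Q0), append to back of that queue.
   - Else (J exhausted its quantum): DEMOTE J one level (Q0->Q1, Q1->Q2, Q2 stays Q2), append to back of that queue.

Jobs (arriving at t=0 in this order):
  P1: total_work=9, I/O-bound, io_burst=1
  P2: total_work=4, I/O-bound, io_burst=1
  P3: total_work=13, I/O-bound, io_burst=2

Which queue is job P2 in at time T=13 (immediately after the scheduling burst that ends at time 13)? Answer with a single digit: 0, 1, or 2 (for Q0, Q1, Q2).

Answer: 0

Derivation:
t=0-1: P1@Q0 runs 1, rem=8, I/O yield, promote→Q0. Q0=[P2,P3,P1] Q1=[] Q2=[]
t=1-2: P2@Q0 runs 1, rem=3, I/O yield, promote→Q0. Q0=[P3,P1,P2] Q1=[] Q2=[]
t=2-4: P3@Q0 runs 2, rem=11, I/O yield, promote→Q0. Q0=[P1,P2,P3] Q1=[] Q2=[]
t=4-5: P1@Q0 runs 1, rem=7, I/O yield, promote→Q0. Q0=[P2,P3,P1] Q1=[] Q2=[]
t=5-6: P2@Q0 runs 1, rem=2, I/O yield, promote→Q0. Q0=[P3,P1,P2] Q1=[] Q2=[]
t=6-8: P3@Q0 runs 2, rem=9, I/O yield, promote→Q0. Q0=[P1,P2,P3] Q1=[] Q2=[]
t=8-9: P1@Q0 runs 1, rem=6, I/O yield, promote→Q0. Q0=[P2,P3,P1] Q1=[] Q2=[]
t=9-10: P2@Q0 runs 1, rem=1, I/O yield, promote→Q0. Q0=[P3,P1,P2] Q1=[] Q2=[]
t=10-12: P3@Q0 runs 2, rem=7, I/O yield, promote→Q0. Q0=[P1,P2,P3] Q1=[] Q2=[]
t=12-13: P1@Q0 runs 1, rem=5, I/O yield, promote→Q0. Q0=[P2,P3,P1] Q1=[] Q2=[]
t=13-14: P2@Q0 runs 1, rem=0, completes. Q0=[P3,P1] Q1=[] Q2=[]
t=14-16: P3@Q0 runs 2, rem=5, I/O yield, promote→Q0. Q0=[P1,P3] Q1=[] Q2=[]
t=16-17: P1@Q0 runs 1, rem=4, I/O yield, promote→Q0. Q0=[P3,P1] Q1=[] Q2=[]
t=17-19: P3@Q0 runs 2, rem=3, I/O yield, promote→Q0. Q0=[P1,P3] Q1=[] Q2=[]
t=19-20: P1@Q0 runs 1, rem=3, I/O yield, promote→Q0. Q0=[P3,P1] Q1=[] Q2=[]
t=20-22: P3@Q0 runs 2, rem=1, I/O yield, promote→Q0. Q0=[P1,P3] Q1=[] Q2=[]
t=22-23: P1@Q0 runs 1, rem=2, I/O yield, promote→Q0. Q0=[P3,P1] Q1=[] Q2=[]
t=23-24: P3@Q0 runs 1, rem=0, completes. Q0=[P1] Q1=[] Q2=[]
t=24-25: P1@Q0 runs 1, rem=1, I/O yield, promote→Q0. Q0=[P1] Q1=[] Q2=[]
t=25-26: P1@Q0 runs 1, rem=0, completes. Q0=[] Q1=[] Q2=[]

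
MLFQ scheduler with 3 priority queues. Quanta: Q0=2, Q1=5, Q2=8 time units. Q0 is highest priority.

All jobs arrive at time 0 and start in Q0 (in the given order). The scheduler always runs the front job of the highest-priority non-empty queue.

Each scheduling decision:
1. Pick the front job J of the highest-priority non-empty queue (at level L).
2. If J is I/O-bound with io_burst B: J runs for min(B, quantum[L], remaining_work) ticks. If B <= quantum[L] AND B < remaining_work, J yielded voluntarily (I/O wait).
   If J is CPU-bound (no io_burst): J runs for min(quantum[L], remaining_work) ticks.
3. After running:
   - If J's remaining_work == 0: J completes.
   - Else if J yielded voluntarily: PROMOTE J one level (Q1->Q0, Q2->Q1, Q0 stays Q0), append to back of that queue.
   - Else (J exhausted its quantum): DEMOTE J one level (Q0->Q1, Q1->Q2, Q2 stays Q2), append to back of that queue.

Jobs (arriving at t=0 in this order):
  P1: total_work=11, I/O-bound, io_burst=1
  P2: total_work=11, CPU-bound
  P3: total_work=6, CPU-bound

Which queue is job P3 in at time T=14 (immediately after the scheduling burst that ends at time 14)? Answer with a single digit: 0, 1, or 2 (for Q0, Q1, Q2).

Answer: 1

Derivation:
t=0-1: P1@Q0 runs 1, rem=10, I/O yield, promote→Q0. Q0=[P2,P3,P1] Q1=[] Q2=[]
t=1-3: P2@Q0 runs 2, rem=9, quantum used, demote→Q1. Q0=[P3,P1] Q1=[P2] Q2=[]
t=3-5: P3@Q0 runs 2, rem=4, quantum used, demote→Q1. Q0=[P1] Q1=[P2,P3] Q2=[]
t=5-6: P1@Q0 runs 1, rem=9, I/O yield, promote→Q0. Q0=[P1] Q1=[P2,P3] Q2=[]
t=6-7: P1@Q0 runs 1, rem=8, I/O yield, promote→Q0. Q0=[P1] Q1=[P2,P3] Q2=[]
t=7-8: P1@Q0 runs 1, rem=7, I/O yield, promote→Q0. Q0=[P1] Q1=[P2,P3] Q2=[]
t=8-9: P1@Q0 runs 1, rem=6, I/O yield, promote→Q0. Q0=[P1] Q1=[P2,P3] Q2=[]
t=9-10: P1@Q0 runs 1, rem=5, I/O yield, promote→Q0. Q0=[P1] Q1=[P2,P3] Q2=[]
t=10-11: P1@Q0 runs 1, rem=4, I/O yield, promote→Q0. Q0=[P1] Q1=[P2,P3] Q2=[]
t=11-12: P1@Q0 runs 1, rem=3, I/O yield, promote→Q0. Q0=[P1] Q1=[P2,P3] Q2=[]
t=12-13: P1@Q0 runs 1, rem=2, I/O yield, promote→Q0. Q0=[P1] Q1=[P2,P3] Q2=[]
t=13-14: P1@Q0 runs 1, rem=1, I/O yield, promote→Q0. Q0=[P1] Q1=[P2,P3] Q2=[]
t=14-15: P1@Q0 runs 1, rem=0, completes. Q0=[] Q1=[P2,P3] Q2=[]
t=15-20: P2@Q1 runs 5, rem=4, quantum used, demote→Q2. Q0=[] Q1=[P3] Q2=[P2]
t=20-24: P3@Q1 runs 4, rem=0, completes. Q0=[] Q1=[] Q2=[P2]
t=24-28: P2@Q2 runs 4, rem=0, completes. Q0=[] Q1=[] Q2=[]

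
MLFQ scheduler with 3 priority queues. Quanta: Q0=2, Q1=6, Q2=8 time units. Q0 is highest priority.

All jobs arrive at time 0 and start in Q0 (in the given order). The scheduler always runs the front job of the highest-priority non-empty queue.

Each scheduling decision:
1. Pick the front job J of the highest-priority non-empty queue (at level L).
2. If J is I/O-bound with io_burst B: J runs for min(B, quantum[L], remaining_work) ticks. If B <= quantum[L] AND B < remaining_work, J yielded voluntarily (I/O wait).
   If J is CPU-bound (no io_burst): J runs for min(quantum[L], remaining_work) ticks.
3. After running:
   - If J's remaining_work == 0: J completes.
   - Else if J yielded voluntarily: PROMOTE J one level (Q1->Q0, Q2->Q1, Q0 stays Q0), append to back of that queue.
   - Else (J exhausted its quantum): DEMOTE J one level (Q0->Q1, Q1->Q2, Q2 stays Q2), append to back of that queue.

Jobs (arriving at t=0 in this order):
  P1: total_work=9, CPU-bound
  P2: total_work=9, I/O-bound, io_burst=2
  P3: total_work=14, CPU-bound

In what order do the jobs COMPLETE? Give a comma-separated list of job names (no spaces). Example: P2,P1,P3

Answer: P2,P1,P3

Derivation:
t=0-2: P1@Q0 runs 2, rem=7, quantum used, demote→Q1. Q0=[P2,P3] Q1=[P1] Q2=[]
t=2-4: P2@Q0 runs 2, rem=7, I/O yield, promote→Q0. Q0=[P3,P2] Q1=[P1] Q2=[]
t=4-6: P3@Q0 runs 2, rem=12, quantum used, demote→Q1. Q0=[P2] Q1=[P1,P3] Q2=[]
t=6-8: P2@Q0 runs 2, rem=5, I/O yield, promote→Q0. Q0=[P2] Q1=[P1,P3] Q2=[]
t=8-10: P2@Q0 runs 2, rem=3, I/O yield, promote→Q0. Q0=[P2] Q1=[P1,P3] Q2=[]
t=10-12: P2@Q0 runs 2, rem=1, I/O yield, promote→Q0. Q0=[P2] Q1=[P1,P3] Q2=[]
t=12-13: P2@Q0 runs 1, rem=0, completes. Q0=[] Q1=[P1,P3] Q2=[]
t=13-19: P1@Q1 runs 6, rem=1, quantum used, demote→Q2. Q0=[] Q1=[P3] Q2=[P1]
t=19-25: P3@Q1 runs 6, rem=6, quantum used, demote→Q2. Q0=[] Q1=[] Q2=[P1,P3]
t=25-26: P1@Q2 runs 1, rem=0, completes. Q0=[] Q1=[] Q2=[P3]
t=26-32: P3@Q2 runs 6, rem=0, completes. Q0=[] Q1=[] Q2=[]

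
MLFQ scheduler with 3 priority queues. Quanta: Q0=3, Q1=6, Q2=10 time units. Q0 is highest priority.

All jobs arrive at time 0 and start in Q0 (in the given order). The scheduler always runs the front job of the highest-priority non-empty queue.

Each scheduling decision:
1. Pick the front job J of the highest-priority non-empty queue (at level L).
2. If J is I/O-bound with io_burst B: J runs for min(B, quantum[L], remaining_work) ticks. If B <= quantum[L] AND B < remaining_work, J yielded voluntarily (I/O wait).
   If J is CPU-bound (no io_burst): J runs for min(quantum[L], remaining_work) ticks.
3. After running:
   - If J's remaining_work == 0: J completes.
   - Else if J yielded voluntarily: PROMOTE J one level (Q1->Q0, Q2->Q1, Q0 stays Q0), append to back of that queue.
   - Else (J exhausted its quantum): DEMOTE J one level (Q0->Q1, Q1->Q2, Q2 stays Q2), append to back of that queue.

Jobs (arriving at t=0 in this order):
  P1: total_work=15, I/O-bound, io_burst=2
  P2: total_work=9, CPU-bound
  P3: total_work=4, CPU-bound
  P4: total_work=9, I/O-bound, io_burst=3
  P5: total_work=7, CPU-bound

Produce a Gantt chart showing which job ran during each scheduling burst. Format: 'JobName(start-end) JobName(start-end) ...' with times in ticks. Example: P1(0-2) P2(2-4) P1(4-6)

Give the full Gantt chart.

Answer: P1(0-2) P2(2-5) P3(5-8) P4(8-11) P5(11-14) P1(14-16) P4(16-19) P1(19-21) P4(21-24) P1(24-26) P1(26-28) P1(28-30) P1(30-32) P1(32-33) P2(33-39) P3(39-40) P5(40-44)

Derivation:
t=0-2: P1@Q0 runs 2, rem=13, I/O yield, promote→Q0. Q0=[P2,P3,P4,P5,P1] Q1=[] Q2=[]
t=2-5: P2@Q0 runs 3, rem=6, quantum used, demote→Q1. Q0=[P3,P4,P5,P1] Q1=[P2] Q2=[]
t=5-8: P3@Q0 runs 3, rem=1, quantum used, demote→Q1. Q0=[P4,P5,P1] Q1=[P2,P3] Q2=[]
t=8-11: P4@Q0 runs 3, rem=6, I/O yield, promote→Q0. Q0=[P5,P1,P4] Q1=[P2,P3] Q2=[]
t=11-14: P5@Q0 runs 3, rem=4, quantum used, demote→Q1. Q0=[P1,P4] Q1=[P2,P3,P5] Q2=[]
t=14-16: P1@Q0 runs 2, rem=11, I/O yield, promote→Q0. Q0=[P4,P1] Q1=[P2,P3,P5] Q2=[]
t=16-19: P4@Q0 runs 3, rem=3, I/O yield, promote→Q0. Q0=[P1,P4] Q1=[P2,P3,P5] Q2=[]
t=19-21: P1@Q0 runs 2, rem=9, I/O yield, promote→Q0. Q0=[P4,P1] Q1=[P2,P3,P5] Q2=[]
t=21-24: P4@Q0 runs 3, rem=0, completes. Q0=[P1] Q1=[P2,P3,P5] Q2=[]
t=24-26: P1@Q0 runs 2, rem=7, I/O yield, promote→Q0. Q0=[P1] Q1=[P2,P3,P5] Q2=[]
t=26-28: P1@Q0 runs 2, rem=5, I/O yield, promote→Q0. Q0=[P1] Q1=[P2,P3,P5] Q2=[]
t=28-30: P1@Q0 runs 2, rem=3, I/O yield, promote→Q0. Q0=[P1] Q1=[P2,P3,P5] Q2=[]
t=30-32: P1@Q0 runs 2, rem=1, I/O yield, promote→Q0. Q0=[P1] Q1=[P2,P3,P5] Q2=[]
t=32-33: P1@Q0 runs 1, rem=0, completes. Q0=[] Q1=[P2,P3,P5] Q2=[]
t=33-39: P2@Q1 runs 6, rem=0, completes. Q0=[] Q1=[P3,P5] Q2=[]
t=39-40: P3@Q1 runs 1, rem=0, completes. Q0=[] Q1=[P5] Q2=[]
t=40-44: P5@Q1 runs 4, rem=0, completes. Q0=[] Q1=[] Q2=[]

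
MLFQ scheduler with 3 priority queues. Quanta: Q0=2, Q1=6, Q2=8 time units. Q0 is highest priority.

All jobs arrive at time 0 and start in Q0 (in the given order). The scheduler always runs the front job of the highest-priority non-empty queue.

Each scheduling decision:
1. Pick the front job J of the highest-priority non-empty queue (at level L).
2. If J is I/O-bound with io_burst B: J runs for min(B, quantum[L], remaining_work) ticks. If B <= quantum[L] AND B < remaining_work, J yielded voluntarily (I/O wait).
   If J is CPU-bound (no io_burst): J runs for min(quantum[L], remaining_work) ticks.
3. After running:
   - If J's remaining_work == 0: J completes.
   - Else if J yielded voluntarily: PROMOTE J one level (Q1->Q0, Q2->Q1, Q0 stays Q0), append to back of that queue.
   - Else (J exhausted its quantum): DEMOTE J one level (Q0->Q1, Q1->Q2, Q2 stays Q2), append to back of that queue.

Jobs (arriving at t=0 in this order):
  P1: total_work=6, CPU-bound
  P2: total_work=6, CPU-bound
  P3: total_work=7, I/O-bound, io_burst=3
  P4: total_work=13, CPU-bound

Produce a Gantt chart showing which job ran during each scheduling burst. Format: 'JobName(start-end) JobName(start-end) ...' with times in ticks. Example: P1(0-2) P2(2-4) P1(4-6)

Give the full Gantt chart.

Answer: P1(0-2) P2(2-4) P3(4-6) P4(6-8) P1(8-12) P2(12-16) P3(16-19) P3(19-21) P4(21-27) P4(27-32)

Derivation:
t=0-2: P1@Q0 runs 2, rem=4, quantum used, demote→Q1. Q0=[P2,P3,P4] Q1=[P1] Q2=[]
t=2-4: P2@Q0 runs 2, rem=4, quantum used, demote→Q1. Q0=[P3,P4] Q1=[P1,P2] Q2=[]
t=4-6: P3@Q0 runs 2, rem=5, quantum used, demote→Q1. Q0=[P4] Q1=[P1,P2,P3] Q2=[]
t=6-8: P4@Q0 runs 2, rem=11, quantum used, demote→Q1. Q0=[] Q1=[P1,P2,P3,P4] Q2=[]
t=8-12: P1@Q1 runs 4, rem=0, completes. Q0=[] Q1=[P2,P3,P4] Q2=[]
t=12-16: P2@Q1 runs 4, rem=0, completes. Q0=[] Q1=[P3,P4] Q2=[]
t=16-19: P3@Q1 runs 3, rem=2, I/O yield, promote→Q0. Q0=[P3] Q1=[P4] Q2=[]
t=19-21: P3@Q0 runs 2, rem=0, completes. Q0=[] Q1=[P4] Q2=[]
t=21-27: P4@Q1 runs 6, rem=5, quantum used, demote→Q2. Q0=[] Q1=[] Q2=[P4]
t=27-32: P4@Q2 runs 5, rem=0, completes. Q0=[] Q1=[] Q2=[]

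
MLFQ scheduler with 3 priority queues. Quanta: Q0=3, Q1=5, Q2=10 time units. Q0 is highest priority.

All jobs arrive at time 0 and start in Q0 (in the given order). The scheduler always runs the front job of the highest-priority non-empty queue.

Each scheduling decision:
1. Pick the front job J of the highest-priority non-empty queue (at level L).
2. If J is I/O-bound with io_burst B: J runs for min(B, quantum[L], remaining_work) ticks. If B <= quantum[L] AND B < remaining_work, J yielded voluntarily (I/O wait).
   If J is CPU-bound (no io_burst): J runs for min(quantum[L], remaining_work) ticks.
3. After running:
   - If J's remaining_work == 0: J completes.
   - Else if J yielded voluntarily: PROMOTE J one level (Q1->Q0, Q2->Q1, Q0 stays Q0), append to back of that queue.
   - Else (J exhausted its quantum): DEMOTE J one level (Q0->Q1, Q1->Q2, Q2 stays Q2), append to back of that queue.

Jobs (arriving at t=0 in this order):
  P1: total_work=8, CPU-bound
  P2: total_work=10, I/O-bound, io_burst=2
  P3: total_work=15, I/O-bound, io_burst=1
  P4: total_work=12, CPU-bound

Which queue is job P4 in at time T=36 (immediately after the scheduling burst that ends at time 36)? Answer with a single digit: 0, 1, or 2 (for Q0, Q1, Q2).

Answer: 1

Derivation:
t=0-3: P1@Q0 runs 3, rem=5, quantum used, demote→Q1. Q0=[P2,P3,P4] Q1=[P1] Q2=[]
t=3-5: P2@Q0 runs 2, rem=8, I/O yield, promote→Q0. Q0=[P3,P4,P2] Q1=[P1] Q2=[]
t=5-6: P3@Q0 runs 1, rem=14, I/O yield, promote→Q0. Q0=[P4,P2,P3] Q1=[P1] Q2=[]
t=6-9: P4@Q0 runs 3, rem=9, quantum used, demote→Q1. Q0=[P2,P3] Q1=[P1,P4] Q2=[]
t=9-11: P2@Q0 runs 2, rem=6, I/O yield, promote→Q0. Q0=[P3,P2] Q1=[P1,P4] Q2=[]
t=11-12: P3@Q0 runs 1, rem=13, I/O yield, promote→Q0. Q0=[P2,P3] Q1=[P1,P4] Q2=[]
t=12-14: P2@Q0 runs 2, rem=4, I/O yield, promote→Q0. Q0=[P3,P2] Q1=[P1,P4] Q2=[]
t=14-15: P3@Q0 runs 1, rem=12, I/O yield, promote→Q0. Q0=[P2,P3] Q1=[P1,P4] Q2=[]
t=15-17: P2@Q0 runs 2, rem=2, I/O yield, promote→Q0. Q0=[P3,P2] Q1=[P1,P4] Q2=[]
t=17-18: P3@Q0 runs 1, rem=11, I/O yield, promote→Q0. Q0=[P2,P3] Q1=[P1,P4] Q2=[]
t=18-20: P2@Q0 runs 2, rem=0, completes. Q0=[P3] Q1=[P1,P4] Q2=[]
t=20-21: P3@Q0 runs 1, rem=10, I/O yield, promote→Q0. Q0=[P3] Q1=[P1,P4] Q2=[]
t=21-22: P3@Q0 runs 1, rem=9, I/O yield, promote→Q0. Q0=[P3] Q1=[P1,P4] Q2=[]
t=22-23: P3@Q0 runs 1, rem=8, I/O yield, promote→Q0. Q0=[P3] Q1=[P1,P4] Q2=[]
t=23-24: P3@Q0 runs 1, rem=7, I/O yield, promote→Q0. Q0=[P3] Q1=[P1,P4] Q2=[]
t=24-25: P3@Q0 runs 1, rem=6, I/O yield, promote→Q0. Q0=[P3] Q1=[P1,P4] Q2=[]
t=25-26: P3@Q0 runs 1, rem=5, I/O yield, promote→Q0. Q0=[P3] Q1=[P1,P4] Q2=[]
t=26-27: P3@Q0 runs 1, rem=4, I/O yield, promote→Q0. Q0=[P3] Q1=[P1,P4] Q2=[]
t=27-28: P3@Q0 runs 1, rem=3, I/O yield, promote→Q0. Q0=[P3] Q1=[P1,P4] Q2=[]
t=28-29: P3@Q0 runs 1, rem=2, I/O yield, promote→Q0. Q0=[P3] Q1=[P1,P4] Q2=[]
t=29-30: P3@Q0 runs 1, rem=1, I/O yield, promote→Q0. Q0=[P3] Q1=[P1,P4] Q2=[]
t=30-31: P3@Q0 runs 1, rem=0, completes. Q0=[] Q1=[P1,P4] Q2=[]
t=31-36: P1@Q1 runs 5, rem=0, completes. Q0=[] Q1=[P4] Q2=[]
t=36-41: P4@Q1 runs 5, rem=4, quantum used, demote→Q2. Q0=[] Q1=[] Q2=[P4]
t=41-45: P4@Q2 runs 4, rem=0, completes. Q0=[] Q1=[] Q2=[]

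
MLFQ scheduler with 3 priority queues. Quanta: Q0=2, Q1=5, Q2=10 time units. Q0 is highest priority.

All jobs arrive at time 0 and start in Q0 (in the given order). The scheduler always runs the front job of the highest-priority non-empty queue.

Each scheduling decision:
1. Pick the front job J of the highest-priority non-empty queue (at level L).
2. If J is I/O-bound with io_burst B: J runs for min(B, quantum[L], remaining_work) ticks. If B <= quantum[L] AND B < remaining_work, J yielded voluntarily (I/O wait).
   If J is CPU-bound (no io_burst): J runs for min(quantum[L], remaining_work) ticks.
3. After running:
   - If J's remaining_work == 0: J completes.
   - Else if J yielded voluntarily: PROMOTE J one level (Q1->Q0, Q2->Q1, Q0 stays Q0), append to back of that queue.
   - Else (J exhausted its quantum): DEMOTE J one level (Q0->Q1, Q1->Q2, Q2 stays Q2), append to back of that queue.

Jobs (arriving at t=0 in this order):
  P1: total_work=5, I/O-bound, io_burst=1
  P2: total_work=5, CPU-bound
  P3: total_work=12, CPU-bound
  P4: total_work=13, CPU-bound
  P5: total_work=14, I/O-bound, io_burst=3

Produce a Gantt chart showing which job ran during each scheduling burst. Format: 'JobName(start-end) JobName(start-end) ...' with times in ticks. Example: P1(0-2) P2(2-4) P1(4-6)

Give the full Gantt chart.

t=0-1: P1@Q0 runs 1, rem=4, I/O yield, promote→Q0. Q0=[P2,P3,P4,P5,P1] Q1=[] Q2=[]
t=1-3: P2@Q0 runs 2, rem=3, quantum used, demote→Q1. Q0=[P3,P4,P5,P1] Q1=[P2] Q2=[]
t=3-5: P3@Q0 runs 2, rem=10, quantum used, demote→Q1. Q0=[P4,P5,P1] Q1=[P2,P3] Q2=[]
t=5-7: P4@Q0 runs 2, rem=11, quantum used, demote→Q1. Q0=[P5,P1] Q1=[P2,P3,P4] Q2=[]
t=7-9: P5@Q0 runs 2, rem=12, quantum used, demote→Q1. Q0=[P1] Q1=[P2,P3,P4,P5] Q2=[]
t=9-10: P1@Q0 runs 1, rem=3, I/O yield, promote→Q0. Q0=[P1] Q1=[P2,P3,P4,P5] Q2=[]
t=10-11: P1@Q0 runs 1, rem=2, I/O yield, promote→Q0. Q0=[P1] Q1=[P2,P3,P4,P5] Q2=[]
t=11-12: P1@Q0 runs 1, rem=1, I/O yield, promote→Q0. Q0=[P1] Q1=[P2,P3,P4,P5] Q2=[]
t=12-13: P1@Q0 runs 1, rem=0, completes. Q0=[] Q1=[P2,P3,P4,P5] Q2=[]
t=13-16: P2@Q1 runs 3, rem=0, completes. Q0=[] Q1=[P3,P4,P5] Q2=[]
t=16-21: P3@Q1 runs 5, rem=5, quantum used, demote→Q2. Q0=[] Q1=[P4,P5] Q2=[P3]
t=21-26: P4@Q1 runs 5, rem=6, quantum used, demote→Q2. Q0=[] Q1=[P5] Q2=[P3,P4]
t=26-29: P5@Q1 runs 3, rem=9, I/O yield, promote→Q0. Q0=[P5] Q1=[] Q2=[P3,P4]
t=29-31: P5@Q0 runs 2, rem=7, quantum used, demote→Q1. Q0=[] Q1=[P5] Q2=[P3,P4]
t=31-34: P5@Q1 runs 3, rem=4, I/O yield, promote→Q0. Q0=[P5] Q1=[] Q2=[P3,P4]
t=34-36: P5@Q0 runs 2, rem=2, quantum used, demote→Q1. Q0=[] Q1=[P5] Q2=[P3,P4]
t=36-38: P5@Q1 runs 2, rem=0, completes. Q0=[] Q1=[] Q2=[P3,P4]
t=38-43: P3@Q2 runs 5, rem=0, completes. Q0=[] Q1=[] Q2=[P4]
t=43-49: P4@Q2 runs 6, rem=0, completes. Q0=[] Q1=[] Q2=[]

Answer: P1(0-1) P2(1-3) P3(3-5) P4(5-7) P5(7-9) P1(9-10) P1(10-11) P1(11-12) P1(12-13) P2(13-16) P3(16-21) P4(21-26) P5(26-29) P5(29-31) P5(31-34) P5(34-36) P5(36-38) P3(38-43) P4(43-49)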